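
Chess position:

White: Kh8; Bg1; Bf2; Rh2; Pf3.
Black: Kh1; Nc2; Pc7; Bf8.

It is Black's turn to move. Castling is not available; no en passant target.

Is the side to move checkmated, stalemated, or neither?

checkmate

Black to move; black king on h1.
In check: yes, from the white rook on h2.
King squares — g1: attacked by Bf2; g2: attacked by Rh2; h2: attacked by Bg1.
Legal moves for Black: none.
In check with no legal moves → checkmate.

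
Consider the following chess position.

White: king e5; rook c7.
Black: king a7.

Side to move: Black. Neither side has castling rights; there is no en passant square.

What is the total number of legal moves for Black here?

Black to move; king on a7.
In check: yes, from the white rook on c7.
Legal moves: Kb8, Ka8, Kb6, Ka6.
Count: 4.

4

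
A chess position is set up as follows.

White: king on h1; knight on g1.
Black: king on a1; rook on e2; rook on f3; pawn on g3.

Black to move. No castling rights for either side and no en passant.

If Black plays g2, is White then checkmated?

After g2: white king on h1; in check: yes, from the black pawn on g2.
White has 1 legal reply: Kh2.
In check but a legal move exists → not checkmate.

no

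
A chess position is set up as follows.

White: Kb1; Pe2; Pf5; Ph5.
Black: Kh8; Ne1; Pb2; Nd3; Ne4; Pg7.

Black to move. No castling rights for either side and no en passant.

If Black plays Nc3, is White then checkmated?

After Nc3: white king on b1; in check: yes, from the black knight on c3.
King squares — a1: attacked by Pb2; c1: attacked by Pb2; a2: attacked by Nc3; b2: attacked by Nd3; c2: attacked by Ne1.
White has no legal moves → checkmate.

yes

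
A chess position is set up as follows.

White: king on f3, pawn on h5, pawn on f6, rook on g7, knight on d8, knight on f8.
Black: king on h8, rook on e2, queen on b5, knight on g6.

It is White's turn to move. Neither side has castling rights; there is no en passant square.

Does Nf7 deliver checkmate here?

yes

After Nf7: black king on h8; in check: yes, from the white knight on f7.
King squares — g7: attacked by Pf6; h7: attacked by Rg7; g8: attacked by Rg7.
Black has no legal moves → checkmate.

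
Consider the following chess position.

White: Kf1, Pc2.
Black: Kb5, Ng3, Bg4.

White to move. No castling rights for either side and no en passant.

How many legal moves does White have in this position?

4

White to move; king on f1.
In check: yes, from the black knight on g3.
Legal moves: Kg2, Kf2, Kg1, Ke1.
Count: 4.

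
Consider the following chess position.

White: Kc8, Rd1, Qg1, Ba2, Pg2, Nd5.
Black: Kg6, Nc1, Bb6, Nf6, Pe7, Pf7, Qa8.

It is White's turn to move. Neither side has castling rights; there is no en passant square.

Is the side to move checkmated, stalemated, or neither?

checkmate

White to move; white king on c8.
In check: yes, from the black queen on a8.
King squares — b7: attacked by Qa8; c7: attacked by Bb6; d7: attacked by Nf6; b8: attacked by Qa8; d8: attacked by Bb6.
Legal moves for White: none.
In check with no legal moves → checkmate.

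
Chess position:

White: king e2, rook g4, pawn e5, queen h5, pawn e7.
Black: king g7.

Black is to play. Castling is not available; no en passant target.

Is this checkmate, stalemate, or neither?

checkmate

Black to move; black king on g7.
In check: yes, from the white rook on g4.
King squares — f6: attacked by Pe5; g6: attacked by Rg4; h6: attacked by Qh5; f7: attacked by Qh5; h7: attacked by Qh5; f8: attacked by Pe7; g8: attacked by Rg4; h8: attacked by Qh5.
Legal moves for Black: none.
In check with no legal moves → checkmate.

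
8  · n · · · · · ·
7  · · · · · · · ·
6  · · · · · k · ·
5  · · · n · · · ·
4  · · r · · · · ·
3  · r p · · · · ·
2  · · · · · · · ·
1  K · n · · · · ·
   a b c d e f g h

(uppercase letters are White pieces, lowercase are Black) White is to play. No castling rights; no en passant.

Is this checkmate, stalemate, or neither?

stalemate

White to move; white king on a1.
In check: no.
King squares — b1: attacked by Rb3; a2: attacked by Nc1; b2: attacked by Rb3.
Legal moves for White: none.
Not in check and no legal moves → stalemate.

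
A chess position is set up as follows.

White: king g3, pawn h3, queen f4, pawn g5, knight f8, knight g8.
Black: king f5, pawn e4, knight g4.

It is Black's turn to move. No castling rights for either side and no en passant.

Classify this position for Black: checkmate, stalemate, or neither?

checkmate

Black to move; black king on f5.
In check: yes, from the white queen on f4.
King squares — e4: own pawn; f4: attacked by Kg3; g4: own knight; e5: attacked by Qf4; g5: attacked by Qf4; e6: attacked by Nf8; f6: attacked by Qf4; g6: attacked by Nf8.
Legal moves for Black: none.
In check with no legal moves → checkmate.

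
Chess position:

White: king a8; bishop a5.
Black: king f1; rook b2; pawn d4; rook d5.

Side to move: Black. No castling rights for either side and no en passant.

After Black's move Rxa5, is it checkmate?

After Rxa5: white king on a8; in check: yes, from the black rook on a5.
King squares — a7: attacked by Ra5; b7: attacked by Rb2; b8: attacked by Rb2.
White has no legal moves → checkmate.

yes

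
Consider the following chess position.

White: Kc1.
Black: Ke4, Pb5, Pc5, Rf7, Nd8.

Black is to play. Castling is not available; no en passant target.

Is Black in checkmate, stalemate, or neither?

Black to move; black king on e4.
In check: no.
Legal moves for Black include: Nb7, Ne6, Nc6, Rf8, Rh7, Rg7, Re7, Rd7, Rc7, Rb7, Ra7, Rf6, Rf5, Rf4, Rf3, Rf2, Rf1+, Kf5, ... (list truncated; more exist).
Black has legal moves and is not in check → neither.

neither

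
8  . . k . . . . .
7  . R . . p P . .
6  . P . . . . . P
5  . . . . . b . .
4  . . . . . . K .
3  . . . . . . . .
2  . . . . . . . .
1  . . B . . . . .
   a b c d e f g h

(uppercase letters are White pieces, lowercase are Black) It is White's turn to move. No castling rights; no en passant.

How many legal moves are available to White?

White to move; king on g4.
In check: yes, from the black bishop on f5.
Legal moves: Kh5, Kg5, Kxf5, Kh4, Kf4, Kg3, Kf3.
Count: 7.

7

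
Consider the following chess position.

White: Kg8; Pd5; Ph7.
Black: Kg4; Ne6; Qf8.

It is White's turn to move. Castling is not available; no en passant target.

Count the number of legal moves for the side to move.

0

White to move; king on g8.
In check: yes, from the black queen on f8.
Legal moves: none.
Count: 0.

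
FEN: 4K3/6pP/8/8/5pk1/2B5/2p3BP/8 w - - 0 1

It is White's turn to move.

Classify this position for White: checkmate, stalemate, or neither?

neither

White to move; white king on e8.
In check: no.
Legal moves for White include: Kf8, Kd8, Kf7, Ke7, Kd7, Bxg7, Bf6, Be5, Ba5, Bd4, Bb4, Bd2, Bb2, Be1, Ba1, Ba8, Bb7, Bc6, ... (list truncated; more exist).
White has legal moves and is not in check → neither.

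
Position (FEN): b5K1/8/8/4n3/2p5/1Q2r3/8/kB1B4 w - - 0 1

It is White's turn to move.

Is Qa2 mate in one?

After Qa2: black king on a1; in check: yes, from the white queen on a2.
King squares — b1: attacked by Qa2; a2: attacked by Bb1; b2: attacked by Qa2.
Black has no legal moves → checkmate.

yes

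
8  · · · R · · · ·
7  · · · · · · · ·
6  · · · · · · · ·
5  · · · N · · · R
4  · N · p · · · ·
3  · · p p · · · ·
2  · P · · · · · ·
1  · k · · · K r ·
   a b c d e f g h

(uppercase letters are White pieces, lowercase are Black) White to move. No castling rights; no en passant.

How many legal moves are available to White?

White to move; king on f1.
In check: yes, from the black rook on g1.
Legal moves: Kf2, Kxg1.
Count: 2.

2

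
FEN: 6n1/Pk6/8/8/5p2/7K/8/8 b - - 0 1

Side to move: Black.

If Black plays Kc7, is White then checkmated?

no

After Kc7: white king on h3; in check: no.
White is not in check, so this cannot be checkmate.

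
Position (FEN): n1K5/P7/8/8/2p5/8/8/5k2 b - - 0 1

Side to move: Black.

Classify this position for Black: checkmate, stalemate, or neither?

Black to move; black king on f1.
In check: no.
Legal moves for Black: Nc7, Nb6+, Kg2, Kf2, Ke2, Kg1, Ke1, c3.
Black has 8 legal moves and is not in check → neither.

neither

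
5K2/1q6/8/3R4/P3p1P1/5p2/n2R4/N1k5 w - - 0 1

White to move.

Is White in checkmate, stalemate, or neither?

White to move; white king on f8.
In check: no.
Legal moves for White include: Kg8, Ke8, Rd8, Rd7, Rd6, Rh5, Rg5, Rf5, Re5, Rc5+, Rb5, Ra5, R5d4, R5d3, R2d4, R2d3, Rh2, Rg2, ... (list truncated; more exist).
White has legal moves and is not in check → neither.

neither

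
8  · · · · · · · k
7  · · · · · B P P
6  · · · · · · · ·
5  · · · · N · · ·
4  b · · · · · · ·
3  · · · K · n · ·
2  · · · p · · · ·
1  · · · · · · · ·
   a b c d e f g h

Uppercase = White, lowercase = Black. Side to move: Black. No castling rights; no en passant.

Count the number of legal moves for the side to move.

Black to move; king on h8.
In check: yes, from the white pawn on g7.
Legal moves: Kxh7, Kxg7.
Count: 2.

2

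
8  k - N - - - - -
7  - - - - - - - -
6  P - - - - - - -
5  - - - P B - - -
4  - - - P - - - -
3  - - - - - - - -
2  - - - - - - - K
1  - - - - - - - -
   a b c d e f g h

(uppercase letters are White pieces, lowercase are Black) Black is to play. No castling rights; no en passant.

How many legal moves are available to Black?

0

Black to move; king on a8.
In check: no.
Legal moves: none.
Count: 0.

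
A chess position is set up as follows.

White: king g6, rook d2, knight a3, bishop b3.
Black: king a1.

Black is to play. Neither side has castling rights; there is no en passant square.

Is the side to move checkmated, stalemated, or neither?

Black to move; black king on a1.
In check: no.
King squares — b1: attacked by Na3; a2: attacked by Rd2; b2: attacked by Rd2.
Legal moves for Black: none.
Not in check and no legal moves → stalemate.

stalemate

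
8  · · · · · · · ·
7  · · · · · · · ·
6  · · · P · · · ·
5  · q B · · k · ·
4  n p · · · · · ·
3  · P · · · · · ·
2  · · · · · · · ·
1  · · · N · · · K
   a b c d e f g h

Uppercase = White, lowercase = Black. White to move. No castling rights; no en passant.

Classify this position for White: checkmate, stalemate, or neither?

neither

White to move; white king on h1.
In check: no.
Legal moves for White: Ba7, Bb6, Bd4, Bxb4, Be3, Bf2, Bg1, Kh2, Kg2, Kg1, Ne3+, Nc3, Nf2, Nb2, bxa4, d7.
White has 16 legal moves and is not in check → neither.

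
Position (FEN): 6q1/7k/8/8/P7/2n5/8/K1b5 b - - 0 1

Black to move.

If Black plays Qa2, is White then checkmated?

After Qa2: white king on a1; in check: yes, from the black queen on a2.
King squares — b1: attacked by Qa2; a2: attacked by Nc3; b2: attacked by Bc1.
White has no legal moves → checkmate.

yes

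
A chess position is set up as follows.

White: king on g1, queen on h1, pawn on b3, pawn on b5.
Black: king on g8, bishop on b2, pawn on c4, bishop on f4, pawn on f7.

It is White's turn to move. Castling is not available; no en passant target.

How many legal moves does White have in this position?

20

White to move; king on g1.
In check: no.
Legal moves: Qh8+, Qa8+, Qh7+, Qb7, Qh6, Qc6, Qh5, Qd5, Qh4, Qe4, Qh3, Qf3, Qh2, Qg2+, Kg2, Kf2, Kf1, bxc4, b6, b4.
Count: 20.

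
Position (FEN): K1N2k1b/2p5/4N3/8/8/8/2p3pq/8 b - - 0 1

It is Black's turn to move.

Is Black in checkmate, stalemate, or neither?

neither

Black to move; black king on f8.
In check: yes, from the white knight on e6.
King squares — e7: attacked by Nc8; f7: available; g7: attacked by Ne6; e8: available; g8: available.
Legal moves for Black: Kg8, Ke8, Kf7.
Black is in check but has 3 legal moves → neither.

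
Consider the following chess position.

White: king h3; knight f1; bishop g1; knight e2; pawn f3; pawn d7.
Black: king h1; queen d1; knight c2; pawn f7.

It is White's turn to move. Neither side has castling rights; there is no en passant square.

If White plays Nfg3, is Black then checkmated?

After Nfg3: black king on h1; in check: yes, from the white knight on g3.
King squares — g1: attacked by Ne2; g2: attacked by Kh3; h2: attacked by Bg1.
Black has no legal moves → checkmate.

yes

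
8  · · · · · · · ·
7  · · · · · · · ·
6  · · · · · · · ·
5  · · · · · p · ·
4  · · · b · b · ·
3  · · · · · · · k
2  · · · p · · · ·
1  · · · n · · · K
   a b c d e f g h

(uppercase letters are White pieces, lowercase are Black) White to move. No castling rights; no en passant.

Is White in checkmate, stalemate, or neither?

White to move; white king on h1.
In check: no.
King squares — g1: attacked by Bd4; g2: attacked by Kh3; h2: attacked by Kh3.
Legal moves for White: none.
Not in check and no legal moves → stalemate.

stalemate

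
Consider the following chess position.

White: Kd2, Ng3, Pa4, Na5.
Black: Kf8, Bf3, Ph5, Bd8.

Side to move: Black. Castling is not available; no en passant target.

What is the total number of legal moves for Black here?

Black to move; king on f8.
In check: no.
Legal moves: Kg8, Ke8, Kg7, Kf7, Ke7, Be7, Bc7, Bf6, Bb6, Bg5+, Bxa5+, Bh4, Ba8, Bb7, Bc6, Bd5, Bg4, Be4, Bg2, Be2, Bh1, Bd1, h4.
Count: 23.

23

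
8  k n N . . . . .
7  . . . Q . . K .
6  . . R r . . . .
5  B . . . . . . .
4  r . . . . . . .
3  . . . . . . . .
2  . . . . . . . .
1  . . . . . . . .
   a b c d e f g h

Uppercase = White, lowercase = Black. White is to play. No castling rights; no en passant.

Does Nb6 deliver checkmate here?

After Nb6: black king on a8; in check: yes, from the white knight on b6.
King squares — a7: attacked by Qd7; b7: attacked by Qd7; b8: own knight.
Black has no legal moves → checkmate.

yes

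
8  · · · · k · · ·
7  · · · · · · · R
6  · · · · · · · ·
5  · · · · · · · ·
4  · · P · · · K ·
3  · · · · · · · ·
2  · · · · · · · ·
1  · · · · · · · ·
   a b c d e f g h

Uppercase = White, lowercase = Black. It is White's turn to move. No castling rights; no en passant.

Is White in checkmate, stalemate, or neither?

neither

White to move; white king on g4.
In check: no.
Legal moves for White include: Rh8+, Rg7, Rf7, Re7+, Rd7, Rc7, Rb7, Ra7, Rh6, Rh5, Rh4, Rh3, Rh2, Rh1, Kh5, Kg5, Kf5, Kh4, ... (list truncated; more exist).
White has legal moves and is not in check → neither.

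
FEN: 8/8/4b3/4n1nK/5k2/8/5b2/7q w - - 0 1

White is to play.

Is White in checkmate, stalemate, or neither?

checkmate

White to move; white king on h5.
In check: yes, from the black queen on h1.
King squares — g4: attacked by Kf4; h4: attacked by Qh1; g5: attacked by Kf4; g6: attacked by Ne5; h6: attacked by Qh1.
Legal moves for White: none.
In check with no legal moves → checkmate.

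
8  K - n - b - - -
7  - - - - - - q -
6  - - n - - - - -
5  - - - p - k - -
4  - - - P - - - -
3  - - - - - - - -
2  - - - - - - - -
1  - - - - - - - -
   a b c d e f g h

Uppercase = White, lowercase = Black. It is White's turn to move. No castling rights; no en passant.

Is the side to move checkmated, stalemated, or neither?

White to move; white king on a8.
In check: no.
King squares — a7: attacked by Nc6; b7: attacked by Qg7; b8: attacked by Nc6.
Legal moves for White: none.
Not in check and no legal moves → stalemate.

stalemate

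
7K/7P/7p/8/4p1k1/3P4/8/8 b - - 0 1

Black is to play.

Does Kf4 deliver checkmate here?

After Kf4: white king on h8; in check: no.
White is not in check, so this cannot be checkmate.

no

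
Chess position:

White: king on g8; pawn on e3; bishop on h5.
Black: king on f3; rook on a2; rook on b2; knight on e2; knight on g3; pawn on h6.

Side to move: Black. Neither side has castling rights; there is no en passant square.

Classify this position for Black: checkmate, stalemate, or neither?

Black to move; black king on f3.
In check: yes, from the white bishop on h5.
Legal moves for Black: Ke4, Kxe3, Kg2, Kf2, Nxh5.
Black is in check but has 5 legal moves → neither.

neither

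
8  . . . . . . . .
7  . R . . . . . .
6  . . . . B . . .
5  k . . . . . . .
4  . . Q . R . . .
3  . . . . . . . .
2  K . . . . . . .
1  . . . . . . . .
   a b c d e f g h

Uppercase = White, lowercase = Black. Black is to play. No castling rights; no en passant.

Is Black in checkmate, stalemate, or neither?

Black to move; black king on a5.
In check: no.
King squares — a4: attacked by Qc4; b4: attacked by Qc4; b5: attacked by Qc4; a6: attacked by Qc4; b6: attacked by Rb7.
Legal moves for Black: none.
Not in check and no legal moves → stalemate.

stalemate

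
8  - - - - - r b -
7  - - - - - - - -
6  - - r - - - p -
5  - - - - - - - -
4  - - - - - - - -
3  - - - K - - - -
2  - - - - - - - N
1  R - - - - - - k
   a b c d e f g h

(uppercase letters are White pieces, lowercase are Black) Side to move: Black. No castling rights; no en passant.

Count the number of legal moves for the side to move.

4

Black to move; king on h1.
In check: yes, from the white rook on a1.
Legal moves: Kxh2, Kg2, Rf1, Rc1.
Count: 4.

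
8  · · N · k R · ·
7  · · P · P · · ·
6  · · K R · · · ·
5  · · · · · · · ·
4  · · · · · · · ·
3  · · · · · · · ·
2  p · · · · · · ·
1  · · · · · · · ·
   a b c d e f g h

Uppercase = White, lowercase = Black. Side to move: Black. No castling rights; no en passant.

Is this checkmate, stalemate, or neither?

Black to move; black king on e8.
In check: yes, from the white rook on f8.
King squares — d7: attacked by Kc6; e7: attacked by Nc8; f7: attacked by Rf8; d8: attacked by Rd6; f8: attacked by Pe7.
Legal moves for Black: none.
In check with no legal moves → checkmate.

checkmate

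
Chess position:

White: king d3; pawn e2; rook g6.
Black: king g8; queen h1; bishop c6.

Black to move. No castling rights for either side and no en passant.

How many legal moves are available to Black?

Black to move; king on g8.
In check: yes, from the white rook on g6.
Legal moves: Kh8, Kf8, Kh7, Kf7.
Count: 4.

4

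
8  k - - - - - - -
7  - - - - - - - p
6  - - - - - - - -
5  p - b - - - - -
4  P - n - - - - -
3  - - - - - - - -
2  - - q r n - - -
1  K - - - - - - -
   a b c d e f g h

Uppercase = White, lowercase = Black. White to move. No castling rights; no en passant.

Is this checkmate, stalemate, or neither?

stalemate

White to move; white king on a1.
In check: no.
King squares — b1: attacked by Qc2; a2: attacked by Qc2; b2: attacked by Qc2.
Legal moves for White: none.
Not in check and no legal moves → stalemate.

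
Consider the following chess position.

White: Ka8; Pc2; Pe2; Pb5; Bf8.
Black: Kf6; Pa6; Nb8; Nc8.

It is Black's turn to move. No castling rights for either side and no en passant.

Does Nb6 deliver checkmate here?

no

After Nb6: white king on a8; in check: yes, from the black knight on b6.
White has 3 legal replies: Kxb8, Kb7, Ka7.
In check but a legal move exists → not checkmate.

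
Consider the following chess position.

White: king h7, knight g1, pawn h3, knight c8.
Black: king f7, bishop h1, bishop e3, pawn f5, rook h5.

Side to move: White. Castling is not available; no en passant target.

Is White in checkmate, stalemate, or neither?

White to move; white king on h7.
In check: yes, from the black rook on h5.
King squares — g6: attacked by Kf7; h6: attacked by Be3; g7: attacked by Kf7; g8: attacked by Kf7; h8: attacked by Rh5.
Legal moves for White: none.
In check with no legal moves → checkmate.

checkmate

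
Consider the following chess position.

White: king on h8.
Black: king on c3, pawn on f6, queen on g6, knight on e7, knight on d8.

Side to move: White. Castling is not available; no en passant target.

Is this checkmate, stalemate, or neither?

stalemate

White to move; white king on h8.
In check: no.
King squares — g7: attacked by Qg6; h7: attacked by Qg6; g8: attacked by Qg6.
Legal moves for White: none.
Not in check and no legal moves → stalemate.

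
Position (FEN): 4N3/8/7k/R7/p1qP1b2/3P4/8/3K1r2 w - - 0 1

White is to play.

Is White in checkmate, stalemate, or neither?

neither

White to move; white king on d1.
In check: yes, from the black rook on f1.
King squares — c1: attacked by Rf1; e1: attacked by Rf1; c2: attacked by Qc4; d2: attacked by Bf4; e2: available.
Legal moves for White: Ke2.
White is in check but has 1 legal move → neither.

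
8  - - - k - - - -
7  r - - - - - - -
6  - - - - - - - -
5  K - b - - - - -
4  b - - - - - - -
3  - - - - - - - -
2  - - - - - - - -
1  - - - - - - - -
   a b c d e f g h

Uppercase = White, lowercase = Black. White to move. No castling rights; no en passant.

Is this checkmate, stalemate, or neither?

White to move; white king on a5.
In check: yes, from the black rook on a7.
King squares — a4: attacked by Ra7; b4: attacked by Bc5; b5: attacked by Ba4; a6: attacked by Ra7; b6: attacked by Bc5.
Legal moves for White: none.
In check with no legal moves → checkmate.

checkmate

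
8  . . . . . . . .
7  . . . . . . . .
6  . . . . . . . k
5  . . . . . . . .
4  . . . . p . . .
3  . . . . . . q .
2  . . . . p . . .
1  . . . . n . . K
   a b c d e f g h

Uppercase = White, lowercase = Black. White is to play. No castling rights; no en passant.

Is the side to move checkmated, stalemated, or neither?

stalemate

White to move; white king on h1.
In check: no.
King squares — g1: attacked by Qg3; g2: attacked by Ne1; h2: attacked by Qg3.
Legal moves for White: none.
Not in check and no legal moves → stalemate.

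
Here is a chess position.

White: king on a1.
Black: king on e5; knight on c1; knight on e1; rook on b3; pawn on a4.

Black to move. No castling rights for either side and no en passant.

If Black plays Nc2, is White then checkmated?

yes

After Nc2: white king on a1; in check: yes, from the black knight on c2.
King squares — b1: attacked by Rb3; a2: attacked by Nc1; b2: attacked by Rb3.
White has no legal moves → checkmate.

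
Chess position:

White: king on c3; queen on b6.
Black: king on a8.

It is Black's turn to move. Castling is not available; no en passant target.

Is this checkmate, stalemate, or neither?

Black to move; black king on a8.
In check: no.
King squares — a7: attacked by Qb6; b7: attacked by Qb6; b8: attacked by Qb6.
Legal moves for Black: none.
Not in check and no legal moves → stalemate.

stalemate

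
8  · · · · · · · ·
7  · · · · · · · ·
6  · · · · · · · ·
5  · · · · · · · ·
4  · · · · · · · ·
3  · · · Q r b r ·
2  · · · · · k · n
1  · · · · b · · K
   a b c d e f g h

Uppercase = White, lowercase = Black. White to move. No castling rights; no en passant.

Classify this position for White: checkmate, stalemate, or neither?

neither

White to move; white king on h1.
In check: yes, from the black bishop on f3.
King squares — g1: attacked by Kf2; g2: attacked by Kf2; h2: available.
Legal moves for White: Kxh2.
White is in check but has 1 legal move → neither.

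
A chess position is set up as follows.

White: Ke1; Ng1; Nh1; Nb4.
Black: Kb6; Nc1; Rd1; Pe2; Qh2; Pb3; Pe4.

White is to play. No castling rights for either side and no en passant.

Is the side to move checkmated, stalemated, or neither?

White to move; white king on e1.
In check: yes, from the black rook on d1.
King squares — d1: attacked by Pe2; f1: attacked by Rd1; d2: attacked by Rd1; e2: attacked by Nc1; f2: attacked by Qh2.
Legal moves for White: none.
In check with no legal moves → checkmate.

checkmate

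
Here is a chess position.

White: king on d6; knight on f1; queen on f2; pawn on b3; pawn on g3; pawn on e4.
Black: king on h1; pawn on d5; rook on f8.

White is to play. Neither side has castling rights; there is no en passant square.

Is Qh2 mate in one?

yes

After Qh2: black king on h1; in check: yes, from the white queen on h2.
King squares — g1: attacked by Qh2; g2: attacked by Qh2; h2: attacked by Nf1.
Black has no legal moves → checkmate.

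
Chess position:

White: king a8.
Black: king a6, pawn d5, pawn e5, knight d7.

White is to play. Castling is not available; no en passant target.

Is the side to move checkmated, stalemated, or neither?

White to move; white king on a8.
In check: no.
King squares — a7: attacked by Ka6; b7: attacked by Ka6; b8: attacked by Nd7.
Legal moves for White: none.
Not in check and no legal moves → stalemate.

stalemate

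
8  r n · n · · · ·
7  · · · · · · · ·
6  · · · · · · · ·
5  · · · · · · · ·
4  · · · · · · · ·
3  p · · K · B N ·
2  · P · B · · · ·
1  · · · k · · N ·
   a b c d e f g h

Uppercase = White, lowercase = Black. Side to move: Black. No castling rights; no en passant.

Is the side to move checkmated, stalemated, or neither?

Black to move; black king on d1.
In check: yes, from the white bishop on f3.
King squares — c1: attacked by Bd2; e1: attacked by Bd2; c2: attacked by Kd3; d2: attacked by Kd3; e2: attacked by Ng1.
Legal moves for Black: none.
In check with no legal moves → checkmate.

checkmate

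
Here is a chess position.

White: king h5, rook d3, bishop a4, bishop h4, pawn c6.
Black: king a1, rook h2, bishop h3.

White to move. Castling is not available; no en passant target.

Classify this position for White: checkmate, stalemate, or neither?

neither

White to move; white king on h5.
In check: no.
Legal moves for White include: Kh6, Kg6, Kg5, Bd8, Be7, Bf6+, Bg5, Bg3, Bf2, Be1, Bb5, Bb3, Bc2, Bd1, Rd8, Rd7, Rd6, Rd5, ... (list truncated; more exist).
White has legal moves and is not in check → neither.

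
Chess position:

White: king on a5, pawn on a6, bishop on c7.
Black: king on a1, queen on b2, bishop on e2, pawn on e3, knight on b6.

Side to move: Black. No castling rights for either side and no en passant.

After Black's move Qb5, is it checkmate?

yes

After Qb5: white king on a5; in check: yes, from the black queen on b5.
King squares — a4: attacked by Qb5; b4: attacked by Qb5; b5: attacked by Be2; a6: own pawn; b6: attacked by Qb5.
White has no legal moves → checkmate.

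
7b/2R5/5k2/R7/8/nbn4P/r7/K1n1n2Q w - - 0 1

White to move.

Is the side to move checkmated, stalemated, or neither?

White to move; white king on a1.
In check: yes, from the black rook on a2.
King squares — b1: attacked by Na3; a2: attacked by Nc1; b2: attacked by Ra2.
Legal moves for White: none.
In check with no legal moves → checkmate.

checkmate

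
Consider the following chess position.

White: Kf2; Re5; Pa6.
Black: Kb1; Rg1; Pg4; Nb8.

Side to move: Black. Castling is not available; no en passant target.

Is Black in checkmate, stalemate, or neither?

neither

Black to move; black king on b1.
In check: no.
Legal moves for Black: Nd7, Nc6, Nxa6, Rg3, Rg2+, Rh1, Rf1+, Re1, Rd1, Rc1, Kc2, Kb2, Ka2, Kc1, Ka1, g3+.
Black has 16 legal moves and is not in check → neither.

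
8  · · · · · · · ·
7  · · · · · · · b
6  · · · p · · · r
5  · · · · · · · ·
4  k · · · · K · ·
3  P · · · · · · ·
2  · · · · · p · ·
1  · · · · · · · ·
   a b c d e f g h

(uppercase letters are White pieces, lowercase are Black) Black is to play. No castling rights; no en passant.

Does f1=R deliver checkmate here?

After f1=R: white king on f4; in check: yes, from the black rook on f1.
White has 4 legal replies: Kg5, Kg4, Kg3, Ke3.
In check but a legal move exists → not checkmate.

no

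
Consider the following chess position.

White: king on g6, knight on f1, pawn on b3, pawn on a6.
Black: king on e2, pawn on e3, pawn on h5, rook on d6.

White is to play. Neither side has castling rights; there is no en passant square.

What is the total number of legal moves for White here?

White to move; king on g6.
In check: yes, from the black rook on d6.
Legal moves: Kh7, Kg7, Kf7, Kxh5, Kg5, Kf5.
Count: 6.

6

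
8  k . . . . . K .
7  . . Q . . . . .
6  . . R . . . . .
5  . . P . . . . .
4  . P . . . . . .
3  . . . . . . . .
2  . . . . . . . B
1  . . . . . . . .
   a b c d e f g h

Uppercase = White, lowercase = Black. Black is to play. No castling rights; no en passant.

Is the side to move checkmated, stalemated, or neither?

Black to move; black king on a8.
In check: no.
King squares — a7: attacked by Qc7; b7: attacked by Qc7; b8: attacked by Qc7.
Legal moves for Black: none.
Not in check and no legal moves → stalemate.

stalemate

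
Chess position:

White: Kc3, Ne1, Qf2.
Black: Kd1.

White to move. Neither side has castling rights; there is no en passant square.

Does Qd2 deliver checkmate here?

After Qd2: black king on d1; in check: yes, from the white queen on d2.
King squares — c1: attacked by Qd2; e1: attacked by Qd2; c2: attacked by Ne1; d2: attacked by Kc3; e2: attacked by Qd2.
Black has no legal moves → checkmate.

yes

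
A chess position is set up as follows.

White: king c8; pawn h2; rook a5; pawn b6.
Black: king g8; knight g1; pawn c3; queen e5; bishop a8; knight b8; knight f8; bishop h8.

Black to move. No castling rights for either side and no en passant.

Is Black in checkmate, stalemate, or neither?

Black to move; black king on g8.
In check: no.
Legal moves for Black include: Bg7, Bf6, Kh7, Kg7, Kf7, Nh7, Nfd7, Ng6, Ne6, Nbd7, Nc6, Na6, Bb7+, Bc6, Bd5, Be4, Bf3, Bg2, ... (list truncated; more exist).
Black has legal moves and is not in check → neither.

neither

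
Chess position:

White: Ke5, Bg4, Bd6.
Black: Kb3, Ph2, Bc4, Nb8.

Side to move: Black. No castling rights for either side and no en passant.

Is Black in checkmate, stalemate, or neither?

Black to move; black king on b3.
In check: no.
Legal moves for Black include: Nd7+, Nc6+, Na6, Bg8, Bf7, Be6, Ba6, Bd5, Bb5, Bd3, Be2, Bf1, Ka4, Kc3, Kc2, Kb2, Ka2, h1=Q, ... (list truncated; more exist).
Black has legal moves and is not in check → neither.

neither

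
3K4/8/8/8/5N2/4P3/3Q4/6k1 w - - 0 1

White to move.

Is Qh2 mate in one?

no

After Qh2: black king on g1; in check: yes, from the white queen on h2.
Black has 2 legal replies: Kxh2, Kf1.
In check but a legal move exists → not checkmate.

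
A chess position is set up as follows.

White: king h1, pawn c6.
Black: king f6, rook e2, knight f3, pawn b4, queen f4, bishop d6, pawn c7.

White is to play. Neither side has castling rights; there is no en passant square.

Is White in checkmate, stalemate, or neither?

White to move; white king on h1.
In check: no.
King squares — g1: attacked by Nf3; g2: attacked by Re2; h2: attacked by Re2.
Legal moves for White: none.
Not in check and no legal moves → stalemate.

stalemate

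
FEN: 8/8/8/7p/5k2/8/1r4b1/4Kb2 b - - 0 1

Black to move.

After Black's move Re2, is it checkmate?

no

After Re2: white king on e1; in check: yes, from the black rook on e2.
White has 1 legal reply: Kd1.
In check but a legal move exists → not checkmate.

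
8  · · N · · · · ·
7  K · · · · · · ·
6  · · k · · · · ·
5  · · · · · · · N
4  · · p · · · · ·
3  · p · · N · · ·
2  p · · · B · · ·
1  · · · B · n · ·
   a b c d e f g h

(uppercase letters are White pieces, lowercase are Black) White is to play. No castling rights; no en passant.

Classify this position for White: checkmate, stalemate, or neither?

White to move; white king on a7.
In check: no.
Legal moves for White include: Ne7+, Nd6, Nb6, Kb8, Ka8, Ka6, Ng7, Nf6, Nf4, Ng3, Nf5, Nd5, Ng4, Nxc4, Ng2, Nc2, Nxf1, Bg4, ... (list truncated; more exist).
White has legal moves and is not in check → neither.

neither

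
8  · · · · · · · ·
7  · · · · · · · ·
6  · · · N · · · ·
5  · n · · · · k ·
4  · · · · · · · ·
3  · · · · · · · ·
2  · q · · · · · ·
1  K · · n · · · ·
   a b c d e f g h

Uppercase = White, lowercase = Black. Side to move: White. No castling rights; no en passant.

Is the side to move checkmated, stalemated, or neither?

White to move; white king on a1.
In check: yes, from the black queen on b2.
King squares — b1: attacked by Qb2; a2: attacked by Qb2; b2: attacked by Nd1.
Legal moves for White: none.
In check with no legal moves → checkmate.

checkmate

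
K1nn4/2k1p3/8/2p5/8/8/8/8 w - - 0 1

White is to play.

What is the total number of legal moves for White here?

White to move; king on a8.
In check: no.
Legal moves: none.
Count: 0.

0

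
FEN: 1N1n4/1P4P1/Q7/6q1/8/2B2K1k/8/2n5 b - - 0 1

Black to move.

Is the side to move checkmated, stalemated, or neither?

neither

Black to move; black king on h3.
In check: no.
Legal moves for Black include: Nf7, Nxb7, Ne6, Nc6, Qxg7, Qe7, Qh6, Qg6, Qf6+, Qh5+, Qf5+, Qe5, Qd5+, Qc5, Qb5, Qa5, Qh4, Qg4+, ... (list truncated; more exist).
Black has legal moves and is not in check → neither.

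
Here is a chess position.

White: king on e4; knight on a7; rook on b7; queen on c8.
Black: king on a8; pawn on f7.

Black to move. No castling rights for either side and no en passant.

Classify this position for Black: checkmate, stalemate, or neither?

checkmate

Black to move; black king on a8.
In check: yes, from the white queen on c8.
King squares — a7: attacked by Rb7; b7: attacked by Qc8; b8: attacked by Rb7.
Legal moves for Black: none.
In check with no legal moves → checkmate.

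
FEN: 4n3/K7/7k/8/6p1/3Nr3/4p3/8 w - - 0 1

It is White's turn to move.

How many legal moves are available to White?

13

White to move; king on a7.
In check: no.
Legal moves: Kb8, Ka8, Kb7, Kb6, Ka6, Ne5, Nc5, Nf4, Nb4, Nf2, Nb2, Ne1, Nc1.
Count: 13.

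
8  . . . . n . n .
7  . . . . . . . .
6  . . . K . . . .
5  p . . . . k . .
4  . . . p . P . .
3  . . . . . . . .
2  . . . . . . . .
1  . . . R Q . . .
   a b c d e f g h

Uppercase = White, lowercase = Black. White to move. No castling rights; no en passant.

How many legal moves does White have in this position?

White to move; king on d6.
In check: yes, from the black knight on e8.
Legal moves: Kd7, Kc6, Kd5, Kc5, Qxe8.
Count: 5.

5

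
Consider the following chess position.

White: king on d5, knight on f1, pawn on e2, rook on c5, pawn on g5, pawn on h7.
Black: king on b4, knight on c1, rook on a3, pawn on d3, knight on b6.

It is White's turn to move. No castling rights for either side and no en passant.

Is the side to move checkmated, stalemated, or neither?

White to move; white king on d5.
In check: yes, from the black knight on b6.
Legal moves for White: Ke6, Kd6, Kc6, Ke5, Ke4, Kd4.
White is in check but has 6 legal moves → neither.

neither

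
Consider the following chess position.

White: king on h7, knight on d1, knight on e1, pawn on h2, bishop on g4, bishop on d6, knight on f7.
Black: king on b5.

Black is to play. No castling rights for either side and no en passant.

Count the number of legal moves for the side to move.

Black to move; king on b5.
In check: no.
Legal moves: Kc6, Kb6, Ka6, Ka5, Kc4, Ka4.
Count: 6.

6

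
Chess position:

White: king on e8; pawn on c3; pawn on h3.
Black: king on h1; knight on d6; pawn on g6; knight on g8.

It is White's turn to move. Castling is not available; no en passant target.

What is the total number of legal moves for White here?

White to move; king on e8.
In check: yes, from the black knight on d6.
Legal moves: Kf8, Kd8, Kd7.
Count: 3.

3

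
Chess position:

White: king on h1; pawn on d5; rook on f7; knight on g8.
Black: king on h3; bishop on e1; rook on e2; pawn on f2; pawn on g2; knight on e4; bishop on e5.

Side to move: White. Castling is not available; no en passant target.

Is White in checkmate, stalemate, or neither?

checkmate

White to move; white king on h1.
In check: yes, from the black pawn on g2.
King squares — g1: attacked by Pf2; g2: attacked by Kh3; h2: attacked by Kh3.
Legal moves for White: none.
In check with no legal moves → checkmate.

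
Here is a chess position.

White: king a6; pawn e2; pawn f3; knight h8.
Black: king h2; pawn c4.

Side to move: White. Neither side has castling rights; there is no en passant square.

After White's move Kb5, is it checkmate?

no

After Kb5: black king on h2; in check: no.
Black is not in check, so this cannot be checkmate.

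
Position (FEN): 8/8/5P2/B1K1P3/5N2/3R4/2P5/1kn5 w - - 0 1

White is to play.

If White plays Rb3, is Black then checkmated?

no

After Rb3: black king on b1; in check: yes, from the white rook on b3.
Black has 4 legal replies: Kxc2, Ka2, Ka1, Nxb3+.
In check but a legal move exists → not checkmate.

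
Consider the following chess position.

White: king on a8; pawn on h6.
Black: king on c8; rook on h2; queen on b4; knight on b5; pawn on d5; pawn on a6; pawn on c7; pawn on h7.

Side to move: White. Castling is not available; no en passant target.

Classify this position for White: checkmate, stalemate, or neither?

stalemate

White to move; white king on a8.
In check: no.
King squares — a7: attacked by Nb5; b7: attacked by Kc8; b8: attacked by Kc8.
Legal moves for White: none.
Not in check and no legal moves → stalemate.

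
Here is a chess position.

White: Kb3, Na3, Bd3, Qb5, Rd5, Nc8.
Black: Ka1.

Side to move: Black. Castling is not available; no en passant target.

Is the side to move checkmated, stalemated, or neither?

Black to move; black king on a1.
In check: no.
King squares — b1: attacked by Na3; a2: attacked by Kb3; b2: attacked by Kb3.
Legal moves for Black: none.
Not in check and no legal moves → stalemate.

stalemate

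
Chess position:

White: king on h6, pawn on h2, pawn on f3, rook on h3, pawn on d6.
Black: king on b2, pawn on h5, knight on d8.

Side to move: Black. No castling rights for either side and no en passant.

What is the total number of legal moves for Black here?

13

Black to move; king on b2.
In check: no.
Legal moves: Nf7+, Nb7, Ne6, Nc6, Kc3, Kb3, Ka3, Kc2, Ka2, Kc1, Kb1, Ka1, h4.
Count: 13.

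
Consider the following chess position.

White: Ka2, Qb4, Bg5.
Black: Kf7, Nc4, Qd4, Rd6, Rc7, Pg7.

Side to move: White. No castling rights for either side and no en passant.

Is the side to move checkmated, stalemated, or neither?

neither

White to move; white king on a2.
In check: no.
Legal moves for White include: Bd8, Be7, Bh6, Bf6, Bh4, Bf4, Be3, Bd2, Bc1, Qb8, Qb7, Qxd6, Qb6, Qc5, Qb5, Qa5, Qxc4+, Qa4, ... (list truncated; more exist).
White has legal moves and is not in check → neither.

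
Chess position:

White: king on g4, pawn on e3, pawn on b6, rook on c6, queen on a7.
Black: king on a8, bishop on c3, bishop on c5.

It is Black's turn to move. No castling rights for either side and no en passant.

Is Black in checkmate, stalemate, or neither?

Black to move; black king on a8.
In check: yes, from the white queen on a7.
King squares — a7: attacked by Pb6; b7: attacked by Qa7; b8: attacked by Qa7.
Legal moves for Black: none.
In check with no legal moves → checkmate.

checkmate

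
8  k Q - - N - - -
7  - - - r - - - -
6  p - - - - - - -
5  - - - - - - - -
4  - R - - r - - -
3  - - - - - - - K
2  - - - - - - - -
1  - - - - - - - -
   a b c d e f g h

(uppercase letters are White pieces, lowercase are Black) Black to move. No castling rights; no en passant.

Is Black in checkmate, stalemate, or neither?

checkmate

Black to move; black king on a8.
In check: yes, from the white queen on b8.
King squares — a7: attacked by Qb8; b7: attacked by Rb4; b8: attacked by Rb4.
Legal moves for Black: none.
In check with no legal moves → checkmate.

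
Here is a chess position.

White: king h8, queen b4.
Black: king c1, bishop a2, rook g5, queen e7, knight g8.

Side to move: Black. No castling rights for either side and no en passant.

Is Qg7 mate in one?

After Qg7: white king on h8; in check: yes, from the black queen on g7.
King squares — g7: attacked by Rg5; h7: attacked by Qg7; g8: attacked by Ba2.
White has no legal moves → checkmate.

yes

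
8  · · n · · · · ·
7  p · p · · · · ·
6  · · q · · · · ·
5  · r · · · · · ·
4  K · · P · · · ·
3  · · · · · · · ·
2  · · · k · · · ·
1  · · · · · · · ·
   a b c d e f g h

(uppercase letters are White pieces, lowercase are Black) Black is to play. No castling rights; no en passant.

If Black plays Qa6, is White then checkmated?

After Qa6: white king on a4; in check: yes, from the black queen on a6.
King squares — a3: attacked by Qa6; b3: attacked by Rb5; b4: attacked by Rb5; a5: attacked by Rb5; b5: attacked by Qa6.
White has no legal moves → checkmate.

yes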